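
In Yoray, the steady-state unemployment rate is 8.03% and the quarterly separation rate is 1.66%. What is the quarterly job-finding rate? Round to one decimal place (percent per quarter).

Job-finding rate ≈ 19.0% per quarter.

From u* = s/(s+f): f = s·(1−u)/u.
f = 1.66 × (1 − 0.0803) / 0.0803 = 1.5267 / 0.0803 ≈ 19.0% per quarter.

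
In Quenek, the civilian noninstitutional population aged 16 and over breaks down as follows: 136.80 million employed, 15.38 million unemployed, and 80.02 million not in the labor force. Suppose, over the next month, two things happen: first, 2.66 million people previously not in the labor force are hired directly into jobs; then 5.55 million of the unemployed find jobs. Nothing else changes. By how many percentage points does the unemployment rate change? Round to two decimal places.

The unemployment rate changes by −3.76 percentage points.

Initially, labor force = 136.80 + 15.38 = 152.18 million, so u = 15.38/152.18 = 10.11%.
After the first change, employed and labor force both rise by 2.66; unemployed unchanged → E = 139.46, U = 15.38, labor force = 154.84 million.
After the second change, unemployed falls and employed rises by 5.55; labor force unchanged → E = 145.01, U = 9.83, labor force = 154.84 million.
New unemployment rate = 9.83 / 154.84 = 6.35%.
Change = 6.35% − 10.11% = −3.76 percentage points.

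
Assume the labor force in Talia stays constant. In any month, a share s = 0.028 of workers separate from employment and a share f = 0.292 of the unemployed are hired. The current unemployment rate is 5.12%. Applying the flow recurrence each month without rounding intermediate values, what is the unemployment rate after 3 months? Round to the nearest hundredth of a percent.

With a fixed labor force, u_{t+1} = u_t + s·(1−u_t) − f·u_t = u_t·(1−s−f) + s.
Here 1−s−f = 0.680 and s = 0.028.
u_1 = 0.051200 × 0.680 + 0.028 = 0.062816.
u_2 = 0.062816 × 0.680 + 0.028 = 0.070715.
u_3 = 0.070715 × 0.680 + 0.028 = 0.076086.

Unemployment rate after three months ≈ 7.61%.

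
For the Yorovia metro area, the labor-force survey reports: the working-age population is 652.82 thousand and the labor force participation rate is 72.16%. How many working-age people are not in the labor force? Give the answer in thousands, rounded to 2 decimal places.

Share not in the labor force = 1 − 0.7216 = 0.2784.
Not in labor force = 0.2784 × 652.82 ≈ 181.75 thousand.

About 181.75 thousand are not in the labor force.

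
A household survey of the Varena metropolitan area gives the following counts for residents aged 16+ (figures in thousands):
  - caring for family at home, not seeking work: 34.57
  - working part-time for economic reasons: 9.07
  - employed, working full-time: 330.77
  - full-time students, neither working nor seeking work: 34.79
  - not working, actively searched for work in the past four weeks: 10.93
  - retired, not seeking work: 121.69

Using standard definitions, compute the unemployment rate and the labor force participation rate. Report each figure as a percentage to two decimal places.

Employed = 9.07 + 330.77 = 339.84 thousand (anyone who worked, including part-time for economic reasons, counts as employed).
Unemployed = 10.93 thousand.
Labor force = 339.84 + 10.93 = 350.77 thousand.
Not in labor force = 34.57 + 34.79 + 121.69 = 191.05 thousand (those not working and not actively searching are outside the labor force).
Civilian working-age population = 350.77 + 191.05 = 541.82 thousand.
Unemployment rate = 10.93 / 350.77 = 3.12%.
Labor force participation rate = 350.77 / 541.82 = 64.74%.

Unemployment rate ≈ 3.12%; labor force participation rate ≈ 64.74%.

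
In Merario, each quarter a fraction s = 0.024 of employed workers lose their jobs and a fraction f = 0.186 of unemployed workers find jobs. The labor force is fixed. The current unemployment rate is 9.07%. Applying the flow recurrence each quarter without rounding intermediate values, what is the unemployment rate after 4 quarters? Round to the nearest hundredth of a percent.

With a fixed labor force, u_{t+1} = u_t + s·(1−u_t) − f·u_t = u_t·(1−s−f) + s.
Here 1−s−f = 0.790 and s = 0.024.
u_1 = 0.090700 × 0.790 + 0.024 = 0.095653.
u_2 = 0.095653 × 0.790 + 0.024 = 0.099566.
u_3 = 0.099566 × 0.790 + 0.024 = 0.102657.
u_4 = 0.102657 × 0.790 + 0.024 = 0.105099.

Unemployment rate after four quarters ≈ 10.51%.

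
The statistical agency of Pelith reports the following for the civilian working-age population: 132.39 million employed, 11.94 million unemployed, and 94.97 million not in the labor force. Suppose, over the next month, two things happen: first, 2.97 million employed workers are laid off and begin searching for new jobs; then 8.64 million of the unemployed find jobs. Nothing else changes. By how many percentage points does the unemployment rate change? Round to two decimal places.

Initially, labor force = 132.39 + 11.94 = 144.33 million, so u = 11.94/144.33 = 8.27%.
After the first change, employed falls and unemployed rises by 2.97; labor force unchanged → E = 129.42, U = 14.91, labor force = 144.33 million.
After the second change, unemployed falls and employed rises by 8.64; labor force unchanged → E = 138.06, U = 6.27, labor force = 144.33 million.
New unemployment rate = 6.27 / 144.33 = 4.34%.
Change = 4.34% − 8.27% = −3.93 percentage points.

The unemployment rate changes by −3.93 percentage points.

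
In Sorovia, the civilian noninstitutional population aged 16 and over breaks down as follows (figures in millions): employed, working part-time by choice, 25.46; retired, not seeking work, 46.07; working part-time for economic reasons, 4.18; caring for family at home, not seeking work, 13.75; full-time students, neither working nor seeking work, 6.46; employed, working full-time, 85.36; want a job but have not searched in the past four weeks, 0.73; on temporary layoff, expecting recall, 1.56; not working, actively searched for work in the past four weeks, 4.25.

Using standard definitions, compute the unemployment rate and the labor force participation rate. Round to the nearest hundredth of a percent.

Unemployment rate ≈ 4.81%; labor force participation rate ≈ 64.32%.

Employed = 25.46 + 4.18 + 85.36 = 115.00 million (anyone who worked, including part-time for economic reasons, counts as employed).
Unemployed = 1.56 + 4.25 = 5.81 million (jobless and actively searching, or on temporary layoff).
Labor force = 115.00 + 5.81 = 120.81 million.
Not in labor force = 46.07 + 13.75 + 6.46 + 0.73 = 67.01 million (those not working and not actively searching are outside the labor force — including those who want a job but have given up searching).
Civilian working-age population = 120.81 + 67.01 = 187.82 million.
Unemployment rate = 5.81 / 120.81 = 4.81%.
Labor force participation rate = 120.81 / 187.82 = 64.32%.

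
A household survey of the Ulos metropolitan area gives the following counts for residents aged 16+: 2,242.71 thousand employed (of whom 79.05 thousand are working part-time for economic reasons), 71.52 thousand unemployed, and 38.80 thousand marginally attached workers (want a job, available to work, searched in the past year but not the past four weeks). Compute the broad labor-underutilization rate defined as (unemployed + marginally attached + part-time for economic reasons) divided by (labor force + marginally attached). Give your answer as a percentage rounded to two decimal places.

Labor force = 2,242.71 + 71.52 = 2,314.23 thousand.
Numerator = 71.52 + 38.80 + 79.05 = 189.37 thousand.
Denominator = 2,314.23 + 38.80 = 2,353.03 thousand.
Broad rate = 189.37 / 2,353.03 = 8.05%.

Broad underutilization rate ≈ 8.05%.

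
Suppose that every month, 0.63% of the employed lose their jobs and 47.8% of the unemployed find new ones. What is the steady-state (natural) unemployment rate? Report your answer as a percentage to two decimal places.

Steady-state unemployment rate ≈ 1.30%.

At steady state the flows balance: s·E = f·U, so U/(E+U) = s/(s+f).
u* = 0.63 / (0.63 + 47.8) = 0.63 / 48.43 = 1.30%.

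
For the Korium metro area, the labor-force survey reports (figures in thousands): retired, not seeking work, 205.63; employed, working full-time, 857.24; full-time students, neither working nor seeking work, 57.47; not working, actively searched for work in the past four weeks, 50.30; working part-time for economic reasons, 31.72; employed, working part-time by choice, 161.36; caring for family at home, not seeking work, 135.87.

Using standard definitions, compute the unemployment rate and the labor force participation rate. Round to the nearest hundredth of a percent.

Unemployment rate ≈ 4.57%; labor force participation rate ≈ 73.39%.

Employed = 857.24 + 31.72 + 161.36 = 1,050.32 thousand (anyone who worked, including part-time for economic reasons, counts as employed).
Unemployed = 50.30 thousand.
Labor force = 1,050.32 + 50.30 = 1,100.62 thousand.
Not in labor force = 205.63 + 57.47 + 135.87 = 398.97 thousand (those not working and not actively searching are outside the labor force).
Civilian working-age population = 1,100.62 + 398.97 = 1,499.59 thousand.
Unemployment rate = 50.30 / 1,100.62 = 4.57%.
Labor force participation rate = 1,100.62 / 1,499.59 = 73.39%.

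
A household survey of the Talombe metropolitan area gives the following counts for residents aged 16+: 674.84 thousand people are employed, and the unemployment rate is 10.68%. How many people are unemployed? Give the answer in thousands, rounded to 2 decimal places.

About 80.69 thousand are unemployed.

Let U be the number unemployed. The labor force is E + U, and U/(E+U) = 0.1068.
So U = 0.1068 × 674.84 / (1 − 0.1068) = 72.0729 / 0.8932 ≈ 80.69 thousand.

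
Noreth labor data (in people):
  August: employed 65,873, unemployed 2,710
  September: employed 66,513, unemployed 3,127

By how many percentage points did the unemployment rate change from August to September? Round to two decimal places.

August: labor force = 65,873 + 2,710 = 68,583; u = 2,710/68,583 = 3.95%.
September: labor force = 66,513 + 3,127 = 69,640; u = 3,127/69,640 = 4.49%.
Change = 4.49% − 3.95% = +0.54 pp.

The unemployment rate changed by +0.54 percentage points.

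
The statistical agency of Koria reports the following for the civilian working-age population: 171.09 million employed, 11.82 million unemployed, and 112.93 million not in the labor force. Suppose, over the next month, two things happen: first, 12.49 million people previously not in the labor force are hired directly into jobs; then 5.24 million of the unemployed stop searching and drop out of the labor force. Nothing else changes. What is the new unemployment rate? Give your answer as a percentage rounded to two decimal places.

Initially, labor force = 171.09 + 11.82 = 182.91 million, so u = 11.82/182.91 = 6.46%.
After the first change, employed and labor force both rise by 12.49; unemployed unchanged → E = 183.58, U = 11.82, labor force = 195.40 million.
After the second change, unemployed and labor force both fall by 5.24 → E = 183.58, U = 6.58, labor force = 190.16 million.
New unemployment rate = 6.58 / 190.16 = 3.46%.

New unemployment rate ≈ 3.46%.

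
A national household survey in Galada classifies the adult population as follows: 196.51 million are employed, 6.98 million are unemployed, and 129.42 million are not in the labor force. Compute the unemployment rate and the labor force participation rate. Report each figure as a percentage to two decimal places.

Unemployment rate ≈ 3.43%; labor force participation rate ≈ 61.12%.

Labor force = employed + unemployed = 196.51 + 6.98 = 203.49 million.
Working-age population = 203.49 + 129.42 = 332.91 million.
Unemployment rate = 6.98 / 203.49 = 3.43%.
Labor force participation rate = 203.49 / 332.91 = 61.12%.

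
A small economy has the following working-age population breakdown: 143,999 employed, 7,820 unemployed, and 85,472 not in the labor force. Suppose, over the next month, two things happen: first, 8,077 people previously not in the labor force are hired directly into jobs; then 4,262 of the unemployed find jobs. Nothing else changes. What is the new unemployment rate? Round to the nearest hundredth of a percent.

Initially, labor force = 143,999 + 7,820 = 151,819, so u = 7,820/151,819 = 5.15%.
After the first change, employed and labor force both rise by 8,077; unemployed unchanged → E = 152,076, U = 7,820, labor force = 159,896.
After the second change, unemployed falls and employed rises by 4,262; labor force unchanged → E = 156,338, U = 3,558, labor force = 159,896.
New unemployment rate = 3,558 / 159,896 = 2.23%.

New unemployment rate ≈ 2.23%.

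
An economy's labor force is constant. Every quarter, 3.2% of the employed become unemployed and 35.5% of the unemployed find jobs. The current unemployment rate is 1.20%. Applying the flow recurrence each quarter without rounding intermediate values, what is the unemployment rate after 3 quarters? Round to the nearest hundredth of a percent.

With a fixed labor force, u_{t+1} = u_t + s·(1−u_t) − f·u_t = u_t·(1−s−f) + s.
Here 1−s−f = 0.613 and s = 0.032.
u_1 = 0.012000 × 0.613 + 0.032 = 0.039356.
u_2 = 0.039356 × 0.613 + 0.032 = 0.056125.
u_3 = 0.056125 × 0.613 + 0.032 = 0.066405.

Unemployment rate after three quarters ≈ 6.64%.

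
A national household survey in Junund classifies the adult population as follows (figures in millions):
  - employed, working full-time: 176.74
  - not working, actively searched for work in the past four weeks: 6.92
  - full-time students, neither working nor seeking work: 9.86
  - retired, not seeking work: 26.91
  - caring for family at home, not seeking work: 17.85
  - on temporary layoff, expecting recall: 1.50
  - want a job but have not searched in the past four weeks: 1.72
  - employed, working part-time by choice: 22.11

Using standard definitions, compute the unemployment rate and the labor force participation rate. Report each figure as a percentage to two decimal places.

Unemployment rate ≈ 4.06%; labor force participation rate ≈ 78.63%.

Employed = 176.74 + 22.11 = 198.85 million.
Unemployed = 6.92 + 1.50 = 8.42 million (jobless and actively searching, or on temporary layoff).
Labor force = 198.85 + 8.42 = 207.27 million.
Not in labor force = 9.86 + 26.91 + 17.85 + 1.72 = 56.34 million (those not working and not actively searching are outside the labor force — including those who want a job but have given up searching).
Civilian working-age population = 207.27 + 56.34 = 263.61 million.
Unemployment rate = 8.42 / 207.27 = 4.06%.
Labor force participation rate = 207.27 / 263.61 = 78.63%.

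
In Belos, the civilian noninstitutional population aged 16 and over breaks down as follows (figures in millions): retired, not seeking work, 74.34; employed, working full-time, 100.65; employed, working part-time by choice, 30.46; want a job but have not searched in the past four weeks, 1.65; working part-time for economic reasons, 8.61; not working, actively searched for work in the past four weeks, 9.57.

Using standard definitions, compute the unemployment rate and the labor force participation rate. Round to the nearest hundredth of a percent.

Employed = 100.65 + 30.46 + 8.61 = 139.72 million (anyone who worked, including part-time for economic reasons, counts as employed).
Unemployed = 9.57 million.
Labor force = 139.72 + 9.57 = 149.29 million.
Not in labor force = 74.34 + 1.65 = 75.99 million (those not working and not actively searching are outside the labor force — including those who want a job but have given up searching).
Civilian working-age population = 149.29 + 75.99 = 225.28 million.
Unemployment rate = 9.57 / 149.29 = 6.41%.
Labor force participation rate = 149.29 / 225.28 = 66.27%.

Unemployment rate ≈ 6.41%; labor force participation rate ≈ 66.27%.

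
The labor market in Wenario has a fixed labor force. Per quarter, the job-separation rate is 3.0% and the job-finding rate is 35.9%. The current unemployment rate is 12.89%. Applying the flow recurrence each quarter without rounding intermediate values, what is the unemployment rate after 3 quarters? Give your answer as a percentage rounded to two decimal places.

With a fixed labor force, u_{t+1} = u_t + s·(1−u_t) − f·u_t = u_t·(1−s−f) + s.
Here 1−s−f = 0.611 and s = 0.030.
u_1 = 0.128900 × 0.611 + 0.030 = 0.108758.
u_2 = 0.108758 × 0.611 + 0.030 = 0.096451.
u_3 = 0.096451 × 0.611 + 0.030 = 0.088932.

Unemployment rate after three quarters ≈ 8.89%.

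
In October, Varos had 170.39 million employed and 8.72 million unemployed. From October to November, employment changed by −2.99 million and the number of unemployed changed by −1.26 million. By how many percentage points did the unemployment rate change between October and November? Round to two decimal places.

The unemployment rate changed by −0.60 percentage points.

October: labor force = 170.39 + 8.72 = 179.11; u = 8.72/179.11 = 4.87%.
November: labor force = 167.40 + 7.46 = 174.86; u = 7.46/174.86 = 4.27%.
Change = 4.27% − 4.87% = −0.60 pp.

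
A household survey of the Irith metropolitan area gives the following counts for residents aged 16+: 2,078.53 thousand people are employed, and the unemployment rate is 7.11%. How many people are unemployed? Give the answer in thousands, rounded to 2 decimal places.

About 159.10 thousand are unemployed.

Let U be the number unemployed. The labor force is E + U, and U/(E+U) = 0.0711.
So U = 0.0711 × 2,078.53 / (1 − 0.0711) = 147.7835 / 0.9289 ≈ 159.10 thousand.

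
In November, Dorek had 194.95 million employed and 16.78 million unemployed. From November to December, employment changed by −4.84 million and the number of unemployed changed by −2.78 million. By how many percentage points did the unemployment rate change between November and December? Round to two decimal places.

November: labor force = 194.95 + 16.78 = 211.73; u = 16.78/211.73 = 7.93%.
December: labor force = 190.11 + 14.00 = 204.11; u = 14.00/204.11 = 6.86%.
Change = 6.86% − 7.93% = −1.07 pp.

The unemployment rate changed by −1.07 percentage points.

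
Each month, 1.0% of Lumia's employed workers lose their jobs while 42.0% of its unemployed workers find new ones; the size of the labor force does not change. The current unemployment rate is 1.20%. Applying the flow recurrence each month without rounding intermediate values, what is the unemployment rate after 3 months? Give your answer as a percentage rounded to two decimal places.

With a fixed labor force, u_{t+1} = u_t + s·(1−u_t) − f·u_t = u_t·(1−s−f) + s.
Here 1−s−f = 0.570 and s = 0.010.
u_1 = 0.012000 × 0.570 + 0.010 = 0.016840.
u_2 = 0.016840 × 0.570 + 0.010 = 0.019599.
u_3 = 0.019599 × 0.570 + 0.010 = 0.021171.

Unemployment rate after three months ≈ 2.12%.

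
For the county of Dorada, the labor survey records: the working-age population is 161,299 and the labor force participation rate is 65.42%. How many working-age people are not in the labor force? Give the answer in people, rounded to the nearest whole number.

About 55,777 are not in the labor force.

Share not in the labor force = 1 − 0.6542 = 0.3458.
Not in labor force = 0.3458 × 161,299 ≈ 55,777.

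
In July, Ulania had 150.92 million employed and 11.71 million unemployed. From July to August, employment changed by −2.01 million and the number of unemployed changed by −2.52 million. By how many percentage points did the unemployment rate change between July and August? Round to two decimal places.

The unemployment rate changed by −1.39 percentage points.

July: labor force = 150.92 + 11.71 = 162.63; u = 11.71/162.63 = 7.20%.
August: labor force = 148.91 + 9.19 = 158.10; u = 9.19/158.10 = 5.81%.
Change = 5.81% − 7.20% = −1.39 pp.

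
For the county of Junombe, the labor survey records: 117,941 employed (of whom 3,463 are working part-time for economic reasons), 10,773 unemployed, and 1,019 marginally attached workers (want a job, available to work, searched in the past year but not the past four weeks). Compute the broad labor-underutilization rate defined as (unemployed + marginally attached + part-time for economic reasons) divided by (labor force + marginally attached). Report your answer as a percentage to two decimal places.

Labor force = 117,941 + 10,773 = 128,714.
Numerator = 10,773 + 1,019 + 3,463 = 15,255.
Denominator = 128,714 + 1,019 = 129,733.
Broad rate = 15,255 / 129,733 = 11.76%.

Broad underutilization rate ≈ 11.76%.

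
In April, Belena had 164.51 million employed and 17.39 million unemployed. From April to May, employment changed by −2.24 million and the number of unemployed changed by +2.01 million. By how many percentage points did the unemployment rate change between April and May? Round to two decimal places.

The unemployment rate changed by +1.12 percentage points.

April: labor force = 164.51 + 17.39 = 181.90; u = 17.39/181.90 = 9.56%.
May: labor force = 162.27 + 19.40 = 181.67; u = 19.40/181.67 = 10.68%.
Change = 10.68% − 9.56% = +1.12 pp.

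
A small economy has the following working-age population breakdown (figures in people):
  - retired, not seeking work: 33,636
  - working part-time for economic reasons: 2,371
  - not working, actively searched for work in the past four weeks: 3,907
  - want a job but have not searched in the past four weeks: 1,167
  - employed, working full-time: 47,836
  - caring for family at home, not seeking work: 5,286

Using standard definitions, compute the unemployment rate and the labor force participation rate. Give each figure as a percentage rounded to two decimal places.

Employed = 2,371 + 47,836 = 50,207 (anyone who worked, including part-time for economic reasons, counts as employed).
Unemployed = 3,907.
Labor force = 50,207 + 3,907 = 54,114.
Not in labor force = 33,636 + 1,167 + 5,286 = 40,089 (those not working and not actively searching are outside the labor force — including those who want a job but have given up searching).
Civilian working-age population = 54,114 + 40,089 = 94,203.
Unemployment rate = 3,907 / 54,114 = 7.22%.
Labor force participation rate = 54,114 / 94,203 = 57.44%.

Unemployment rate ≈ 7.22%; labor force participation rate ≈ 57.44%.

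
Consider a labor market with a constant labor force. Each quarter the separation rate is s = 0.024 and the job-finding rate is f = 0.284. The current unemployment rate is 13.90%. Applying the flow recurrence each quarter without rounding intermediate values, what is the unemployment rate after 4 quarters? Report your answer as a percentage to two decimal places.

With a fixed labor force, u_{t+1} = u_t + s·(1−u_t) − f·u_t = u_t·(1−s−f) + s.
Here 1−s−f = 0.692 and s = 0.024.
u_1 = 0.139000 × 0.692 + 0.024 = 0.120188.
u_2 = 0.120188 × 0.692 + 0.024 = 0.107170.
u_3 = 0.107170 × 0.692 + 0.024 = 0.098162.
u_4 = 0.098162 × 0.692 + 0.024 = 0.091928.

Unemployment rate after four quarters ≈ 9.19%.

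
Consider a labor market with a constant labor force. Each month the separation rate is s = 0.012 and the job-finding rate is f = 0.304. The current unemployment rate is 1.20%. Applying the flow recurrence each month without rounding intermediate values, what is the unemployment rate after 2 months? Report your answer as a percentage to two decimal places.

With a fixed labor force, u_{t+1} = u_t + s·(1−u_t) − f·u_t = u_t·(1−s−f) + s.
Here 1−s−f = 0.684 and s = 0.012.
u_1 = 0.012000 × 0.684 + 0.012 = 0.020208.
u_2 = 0.020208 × 0.684 + 0.012 = 0.025822.

Unemployment rate after two months ≈ 2.58%.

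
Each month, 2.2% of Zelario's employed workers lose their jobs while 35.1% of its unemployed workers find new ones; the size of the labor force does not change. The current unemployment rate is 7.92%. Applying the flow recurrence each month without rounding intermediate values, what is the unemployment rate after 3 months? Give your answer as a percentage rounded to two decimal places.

With a fixed labor force, u_{t+1} = u_t + s·(1−u_t) − f·u_t = u_t·(1−s−f) + s.
Here 1−s−f = 0.627 and s = 0.022.
u_1 = 0.079200 × 0.627 + 0.022 = 0.071658.
u_2 = 0.071658 × 0.627 + 0.022 = 0.066930.
u_3 = 0.066930 × 0.627 + 0.022 = 0.063965.

Unemployment rate after three months ≈ 6.40%.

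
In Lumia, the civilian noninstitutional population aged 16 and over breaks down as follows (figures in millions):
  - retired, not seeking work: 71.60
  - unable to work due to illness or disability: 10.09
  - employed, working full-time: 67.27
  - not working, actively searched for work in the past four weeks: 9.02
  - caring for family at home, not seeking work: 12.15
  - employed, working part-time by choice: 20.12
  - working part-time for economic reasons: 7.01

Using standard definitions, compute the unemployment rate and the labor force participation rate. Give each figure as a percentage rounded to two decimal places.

Employed = 67.27 + 20.12 + 7.01 = 94.40 million (anyone who worked, including part-time for economic reasons, counts as employed).
Unemployed = 9.02 million.
Labor force = 94.40 + 9.02 = 103.42 million.
Not in labor force = 71.60 + 10.09 + 12.15 = 93.84 million (those not working and not actively searching are outside the labor force).
Civilian working-age population = 103.42 + 93.84 = 197.26 million.
Unemployment rate = 9.02 / 103.42 = 8.72%.
Labor force participation rate = 103.42 / 197.26 = 52.43%.

Unemployment rate ≈ 8.72%; labor force participation rate ≈ 52.43%.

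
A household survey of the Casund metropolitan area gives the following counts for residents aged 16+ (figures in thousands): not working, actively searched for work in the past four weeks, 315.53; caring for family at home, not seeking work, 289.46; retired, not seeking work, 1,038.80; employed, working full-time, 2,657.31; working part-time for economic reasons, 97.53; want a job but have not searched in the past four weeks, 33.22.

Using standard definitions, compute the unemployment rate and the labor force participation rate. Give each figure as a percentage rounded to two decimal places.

Unemployment rate ≈ 10.28%; labor force participation rate ≈ 69.28%.

Employed = 2,657.31 + 97.53 = 2,754.84 thousand (anyone who worked, including part-time for economic reasons, counts as employed).
Unemployed = 315.53 thousand.
Labor force = 2,754.84 + 315.53 = 3,070.37 thousand.
Not in labor force = 289.46 + 1,038.80 + 33.22 = 1,361.48 thousand (those not working and not actively searching are outside the labor force — including those who want a job but have given up searching).
Civilian working-age population = 3,070.37 + 1,361.48 = 4,431.85 thousand.
Unemployment rate = 315.53 / 3,070.37 = 10.28%.
Labor force participation rate = 3,070.37 / 4,431.85 = 69.28%.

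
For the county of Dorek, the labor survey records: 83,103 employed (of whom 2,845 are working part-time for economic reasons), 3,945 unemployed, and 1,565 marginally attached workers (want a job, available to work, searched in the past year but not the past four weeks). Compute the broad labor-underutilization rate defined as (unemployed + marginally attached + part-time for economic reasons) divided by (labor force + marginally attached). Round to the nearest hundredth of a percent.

Labor force = 83,103 + 3,945 = 87,048.
Numerator = 3,945 + 1,565 + 2,845 = 8,355.
Denominator = 87,048 + 1,565 = 88,613.
Broad rate = 8,355 / 88,613 = 9.43%.

Broad underutilization rate ≈ 9.43%.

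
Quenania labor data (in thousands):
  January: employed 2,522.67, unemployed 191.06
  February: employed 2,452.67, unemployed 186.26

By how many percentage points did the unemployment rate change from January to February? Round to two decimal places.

January: labor force = 2,522.67 + 191.06 = 2,713.73; u = 191.06/2,713.73 = 7.04%.
February: labor force = 2,452.67 + 186.26 = 2,638.93; u = 186.26/2,638.93 = 7.06%.
Change = 7.06% − 7.04% = +0.02 pp.

The unemployment rate changed by +0.02 percentage points.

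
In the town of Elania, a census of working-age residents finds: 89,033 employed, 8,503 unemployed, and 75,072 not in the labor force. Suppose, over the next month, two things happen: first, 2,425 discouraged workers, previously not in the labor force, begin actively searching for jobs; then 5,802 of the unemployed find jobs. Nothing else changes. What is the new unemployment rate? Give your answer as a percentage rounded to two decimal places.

New unemployment rate ≈ 5.13%.

Initially, labor force = 89,033 + 8,503 = 97,536, so u = 8,503/97,536 = 8.72%.
After the first change, unemployed and labor force both rise by 2,425 → E = 89,033, U = 10,928, labor force = 99,961.
After the second change, unemployed falls and employed rises by 5,802; labor force unchanged → E = 94,835, U = 5,126, labor force = 99,961.
New unemployment rate = 5,126 / 99,961 = 5.13%.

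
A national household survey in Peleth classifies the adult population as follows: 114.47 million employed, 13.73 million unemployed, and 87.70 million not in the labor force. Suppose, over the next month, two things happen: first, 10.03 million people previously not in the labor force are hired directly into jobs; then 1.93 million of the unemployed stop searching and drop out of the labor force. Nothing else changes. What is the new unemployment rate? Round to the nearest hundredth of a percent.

Initially, labor force = 114.47 + 13.73 = 128.20 million, so u = 13.73/128.20 = 10.71%.
After the first change, employed and labor force both rise by 10.03; unemployed unchanged → E = 124.50, U = 13.73, labor force = 138.23 million.
After the second change, unemployed and labor force both fall by 1.93 → E = 124.50, U = 11.80, labor force = 136.30 million.
New unemployment rate = 11.80 / 136.30 = 8.66%.

New unemployment rate ≈ 8.66%.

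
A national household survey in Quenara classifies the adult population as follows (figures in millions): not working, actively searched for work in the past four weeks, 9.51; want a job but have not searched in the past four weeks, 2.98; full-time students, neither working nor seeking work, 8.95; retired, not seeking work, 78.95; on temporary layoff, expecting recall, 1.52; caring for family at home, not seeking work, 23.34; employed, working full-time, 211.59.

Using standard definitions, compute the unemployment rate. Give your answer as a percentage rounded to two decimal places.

Employed = 211.59 million.
Unemployed = 9.51 + 1.52 = 11.03 million (jobless and actively searching, or on temporary layoff).
Labor force = 211.59 + 11.03 = 222.62 million.
Unemployment rate = 11.03 / 222.62 = 4.95%.

Unemployment rate ≈ 4.95%.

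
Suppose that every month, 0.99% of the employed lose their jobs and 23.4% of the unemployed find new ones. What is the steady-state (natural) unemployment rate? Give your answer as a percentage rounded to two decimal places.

At steady state the flows balance: s·E = f·U, so U/(E+U) = s/(s+f).
u* = 0.99 / (0.99 + 23.4) = 0.99 / 24.39 = 4.06%.

Steady-state unemployment rate ≈ 4.06%.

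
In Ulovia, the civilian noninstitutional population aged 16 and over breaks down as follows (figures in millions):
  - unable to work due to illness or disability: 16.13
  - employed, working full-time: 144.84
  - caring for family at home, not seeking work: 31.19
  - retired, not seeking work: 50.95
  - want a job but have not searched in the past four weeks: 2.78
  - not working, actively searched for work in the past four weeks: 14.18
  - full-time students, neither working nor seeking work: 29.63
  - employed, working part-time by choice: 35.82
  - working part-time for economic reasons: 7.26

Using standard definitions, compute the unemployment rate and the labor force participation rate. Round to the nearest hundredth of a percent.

Unemployment rate ≈ 7.02%; labor force participation rate ≈ 60.73%.

Employed = 144.84 + 35.82 + 7.26 = 187.92 million (anyone who worked, including part-time for economic reasons, counts as employed).
Unemployed = 14.18 million.
Labor force = 187.92 + 14.18 = 202.10 million.
Not in labor force = 16.13 + 31.19 + 50.95 + 2.78 + 29.63 = 130.68 million (those not working and not actively searching are outside the labor force — including those who want a job but have given up searching).
Civilian working-age population = 202.10 + 130.68 = 332.78 million.
Unemployment rate = 14.18 / 202.10 = 7.02%.
Labor force participation rate = 202.10 / 332.78 = 60.73%.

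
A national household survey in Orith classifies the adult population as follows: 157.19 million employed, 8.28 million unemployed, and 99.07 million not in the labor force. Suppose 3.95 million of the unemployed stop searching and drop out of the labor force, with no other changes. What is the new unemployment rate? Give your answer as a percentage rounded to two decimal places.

Initially, labor force = 157.19 + 8.28 = 165.47 million, so u = 8.28/165.47 = 5.00%.
After the change, unemployed and labor force both fall by 3.95 → E = 157.19, U = 4.33, labor force = 161.52 million.
New unemployment rate = 4.33 / 161.52 = 2.68%.

New unemployment rate ≈ 2.68%.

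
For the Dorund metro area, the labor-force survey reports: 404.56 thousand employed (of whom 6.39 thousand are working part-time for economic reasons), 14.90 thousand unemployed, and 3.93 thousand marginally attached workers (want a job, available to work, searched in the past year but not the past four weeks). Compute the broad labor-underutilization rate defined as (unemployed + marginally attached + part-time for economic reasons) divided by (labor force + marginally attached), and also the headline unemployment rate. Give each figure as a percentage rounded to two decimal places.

Broad underutilization rate ≈ 5.96%; headline unemployment rate ≈ 3.55%.

Labor force = 404.56 + 14.90 = 419.46 thousand.
Numerator = 14.90 + 3.93 + 6.39 = 25.22 thousand.
Denominator = 419.46 + 3.93 = 423.39 thousand.
Broad rate = 25.22 / 423.39 = 5.96%.
Headline unemployment rate = 14.90 / 419.46 = 3.55%.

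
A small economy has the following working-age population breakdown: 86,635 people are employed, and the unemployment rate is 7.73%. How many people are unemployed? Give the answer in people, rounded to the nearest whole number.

Let U be the number unemployed. The labor force is E + U, and U/(E+U) = 0.0773.
So U = 0.0773 × 86,635 / (1 − 0.0773) = 6696.89 / 0.9227 ≈ 7,258.

About 7,258 are unemployed.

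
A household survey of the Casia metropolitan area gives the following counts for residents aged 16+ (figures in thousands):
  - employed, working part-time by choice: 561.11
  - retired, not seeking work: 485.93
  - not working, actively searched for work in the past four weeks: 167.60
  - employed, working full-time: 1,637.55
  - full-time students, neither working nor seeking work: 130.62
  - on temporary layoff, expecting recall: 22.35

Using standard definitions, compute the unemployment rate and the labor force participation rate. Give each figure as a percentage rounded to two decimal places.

Employed = 561.11 + 1,637.55 = 2,198.66 thousand.
Unemployed = 167.60 + 22.35 = 189.95 thousand (jobless and actively searching, or on temporary layoff).
Labor force = 2,198.66 + 189.95 = 2,388.61 thousand.
Not in labor force = 485.93 + 130.62 = 616.55 thousand (those not working and not actively searching are outside the labor force).
Civilian working-age population = 2,388.61 + 616.55 = 3,005.16 thousand.
Unemployment rate = 189.95 / 2,388.61 = 7.95%.
Labor force participation rate = 2,388.61 / 3,005.16 = 79.48%.

Unemployment rate ≈ 7.95%; labor force participation rate ≈ 79.48%.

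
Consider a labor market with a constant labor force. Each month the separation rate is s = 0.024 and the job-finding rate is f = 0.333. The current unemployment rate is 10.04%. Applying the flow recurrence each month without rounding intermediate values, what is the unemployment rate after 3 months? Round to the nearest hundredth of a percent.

With a fixed labor force, u_{t+1} = u_t + s·(1−u_t) − f·u_t = u_t·(1−s−f) + s.
Here 1−s−f = 0.643 and s = 0.024.
u_1 = 0.100400 × 0.643 + 0.024 = 0.088557.
u_2 = 0.088557 × 0.643 + 0.024 = 0.080942.
u_3 = 0.080942 × 0.643 + 0.024 = 0.076046.

Unemployment rate after three months ≈ 7.60%.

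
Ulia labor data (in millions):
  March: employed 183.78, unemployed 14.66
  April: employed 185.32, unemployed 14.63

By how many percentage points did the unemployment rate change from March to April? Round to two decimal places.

The unemployment rate changed by −0.07 percentage points.

March: labor force = 183.78 + 14.66 = 198.44; u = 14.66/198.44 = 7.39%.
April: labor force = 185.32 + 14.63 = 199.95; u = 14.63/199.95 = 7.32%.
Change = 7.32% − 7.39% = −0.07 pp.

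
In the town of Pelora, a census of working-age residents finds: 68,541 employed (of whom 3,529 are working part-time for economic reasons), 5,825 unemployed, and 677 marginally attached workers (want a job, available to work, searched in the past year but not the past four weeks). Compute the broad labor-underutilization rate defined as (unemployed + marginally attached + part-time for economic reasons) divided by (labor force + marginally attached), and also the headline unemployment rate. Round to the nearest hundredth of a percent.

Labor force = 68,541 + 5,825 = 74,366.
Numerator = 5,825 + 677 + 3,529 = 10,031.
Denominator = 74,366 + 677 = 75,043.
Broad rate = 10,031 / 75,043 = 13.37%.
Headline unemployment rate = 5,825 / 74,366 = 7.83%.

Broad underutilization rate ≈ 13.37%; headline unemployment rate ≈ 7.83%.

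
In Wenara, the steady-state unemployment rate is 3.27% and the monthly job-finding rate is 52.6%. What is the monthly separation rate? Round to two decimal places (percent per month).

From u* = s/(s+f): s = u·f/(1−u).
s = 0.0327 × 52.6 / (1 − 0.0327) = 1.7200 / 0.9673 ≈ 1.78% per month.

Separation rate ≈ 1.78% per month.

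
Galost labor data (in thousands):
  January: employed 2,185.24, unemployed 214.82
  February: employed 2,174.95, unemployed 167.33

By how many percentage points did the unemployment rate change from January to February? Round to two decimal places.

January: labor force = 2,185.24 + 214.82 = 2,400.06; u = 214.82/2,400.06 = 8.95%.
February: labor force = 2,174.95 + 167.33 = 2,342.28; u = 167.33/2,342.28 = 7.14%.
Change = 7.14% − 8.95% = −1.81 pp.

The unemployment rate changed by −1.81 percentage points.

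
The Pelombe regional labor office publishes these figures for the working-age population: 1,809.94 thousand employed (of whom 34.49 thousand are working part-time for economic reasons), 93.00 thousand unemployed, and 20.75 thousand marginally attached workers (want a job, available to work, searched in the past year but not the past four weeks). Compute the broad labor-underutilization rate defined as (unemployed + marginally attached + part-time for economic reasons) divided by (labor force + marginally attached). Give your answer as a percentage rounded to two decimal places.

Labor force = 1,809.94 + 93.00 = 1,902.94 thousand.
Numerator = 93.00 + 20.75 + 34.49 = 148.24 thousand.
Denominator = 1,902.94 + 20.75 = 1,923.69 thousand.
Broad rate = 148.24 / 1,923.69 = 7.71%.

Broad underutilization rate ≈ 7.71%.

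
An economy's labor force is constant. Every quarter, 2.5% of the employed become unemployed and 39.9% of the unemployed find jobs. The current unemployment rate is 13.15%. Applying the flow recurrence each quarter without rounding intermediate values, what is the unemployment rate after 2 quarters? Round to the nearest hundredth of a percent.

Unemployment rate after two quarters ≈ 8.30%.

With a fixed labor force, u_{t+1} = u_t + s·(1−u_t) − f·u_t = u_t·(1−s−f) + s.
Here 1−s−f = 0.576 and s = 0.025.
u_1 = 0.131500 × 0.576 + 0.025 = 0.100744.
u_2 = 0.100744 × 0.576 + 0.025 = 0.083029.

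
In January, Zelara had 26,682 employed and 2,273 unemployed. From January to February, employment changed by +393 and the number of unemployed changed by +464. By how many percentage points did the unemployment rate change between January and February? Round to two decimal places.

January: labor force = 26,682 + 2,273 = 28,955; u = 2,273/28,955 = 7.85%.
February: labor force = 27,075 + 2,737 = 29,812; u = 2,737/29,812 = 9.18%.
Change = 9.18% − 7.85% = +1.33 pp.

The unemployment rate changed by +1.33 percentage points.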